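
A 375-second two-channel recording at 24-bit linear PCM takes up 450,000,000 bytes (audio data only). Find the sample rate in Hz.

Bytes = sample_rate × seconds × bytes_per_sample × channels.
sample_rate = 450,000,000 / (375 × 3 × 2) = 450,000,000 / 2,250 = 200,000 Hz.

200,000 Hz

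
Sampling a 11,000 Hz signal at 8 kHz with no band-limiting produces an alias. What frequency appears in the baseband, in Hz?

3,000 Hz

Nyquist = 8,000/2 = 4,000 Hz; 11,000 Hz exceeds it.
Alias = |11,000 − 1×8,000| = |11,000 − 8,000| = 3,000 Hz.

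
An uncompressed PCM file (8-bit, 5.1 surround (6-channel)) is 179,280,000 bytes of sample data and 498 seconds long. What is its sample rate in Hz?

Bytes = sample_rate × seconds × bytes_per_sample × channels.
sample_rate = 179,280,000 / (498 × 1 × 6) = 179,280,000 / 2,988 = 60,000 Hz.

60,000 Hz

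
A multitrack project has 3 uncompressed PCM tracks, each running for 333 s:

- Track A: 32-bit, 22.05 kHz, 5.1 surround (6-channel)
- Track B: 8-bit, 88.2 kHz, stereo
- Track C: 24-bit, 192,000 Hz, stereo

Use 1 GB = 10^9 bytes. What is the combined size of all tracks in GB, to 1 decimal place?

0.6 GB

Track A: 22,050 × 333 × 4 × 6 = 176,223,600 bytes.
Track B: 88,200 × 333 × 1 × 2 = 58,741,200 bytes.
Track C: 192,000 × 333 × 3 × 2 = 383,616,000 bytes.
Total = 618,580,800 bytes = 0.6 GB.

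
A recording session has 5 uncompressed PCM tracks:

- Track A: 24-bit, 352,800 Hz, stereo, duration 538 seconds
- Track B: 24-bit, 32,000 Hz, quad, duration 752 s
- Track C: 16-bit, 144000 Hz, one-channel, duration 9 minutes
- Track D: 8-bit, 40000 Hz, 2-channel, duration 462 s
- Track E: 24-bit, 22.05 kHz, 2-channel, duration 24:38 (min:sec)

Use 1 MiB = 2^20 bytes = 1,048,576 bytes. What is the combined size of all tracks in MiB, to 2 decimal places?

Track A: 352,800 × 538 × 3 × 2 = 1,138,838,400 bytes.
Track B: 32,000 × 752 × 3 × 4 = 288,768,000 bytes.
Track C: 9 minutes = 540 s; 144,000 × 540 × 2 × 1 = 155,520,000 bytes.
Track D: 40,000 × 462 × 1 × 2 = 36,960,000 bytes.
Track E: 24:38 (min:sec) = 1,478 s; 22,050 × 1,478 × 3 × 2 = 195,539,400 bytes.
Total = 1,815,625,800 bytes = 1731.52 MiB.

1731.52 MiB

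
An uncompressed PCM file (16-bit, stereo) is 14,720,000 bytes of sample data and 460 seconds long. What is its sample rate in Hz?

8,000 Hz

Bytes = sample_rate × seconds × bytes_per_sample × channels.
sample_rate = 14,720,000 / (460 × 2 × 2) = 14,720,000 / 1,840 = 8,000 Hz.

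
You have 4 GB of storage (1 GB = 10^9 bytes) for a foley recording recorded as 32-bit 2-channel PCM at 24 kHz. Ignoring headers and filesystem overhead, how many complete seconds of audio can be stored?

Uncompressed byte rate = 24,000 × 4 × 2 = 192,000 bytes/s.
Capacity = 4 × 1,000,000,000 = 4,000,000,000 bytes.
4,000,000,000 / 192,000 ≈ 20833.33 s → 20,833 seconds.

20,833 seconds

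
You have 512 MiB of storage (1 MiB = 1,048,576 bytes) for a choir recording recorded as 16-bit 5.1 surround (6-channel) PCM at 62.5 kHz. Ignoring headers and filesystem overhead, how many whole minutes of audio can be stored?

Uncompressed byte rate = 62,500 × 2 × 6 = 750,000 bytes/s.
Capacity = 512 × 1,048,576 = 536,870,912 bytes.
536,870,912 / 750,000 ≈ 715.83 s → 11 minutes.

11 minutes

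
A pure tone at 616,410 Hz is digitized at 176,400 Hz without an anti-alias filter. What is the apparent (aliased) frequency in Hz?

Nyquist = 176,400/2 = 88,200 Hz; 616,410 Hz exceeds it.
Alias = |616,410 − 3×176,400| = |616,410 − 529,200| = 87,210 Hz.

87,210 Hz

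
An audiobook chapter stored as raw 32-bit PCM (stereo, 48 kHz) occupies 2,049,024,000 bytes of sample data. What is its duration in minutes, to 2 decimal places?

Byte rate = 48,000 × 4 × 2 = 384,000 bytes/s.
Duration = 2,049,024,000 / 384,000 = 5,336 s.
5,336 s / 60 = 88.93 minutes.

88.93 minutes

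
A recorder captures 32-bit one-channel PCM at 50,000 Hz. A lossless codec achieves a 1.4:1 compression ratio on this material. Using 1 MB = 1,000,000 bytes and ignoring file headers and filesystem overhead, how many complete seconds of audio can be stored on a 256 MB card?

Uncompressed byte rate = 50,000 × 4 × 1 = 200,000 bytes/s.
After 1.4:1 compression, effective rate ≈ 142857.14 bytes/s.
Capacity = 256 × 1,000,000 = 256,000,000 bytes.
256,000,000 / effective rate ≈ 1792 s → 1,792 seconds.

1,792 seconds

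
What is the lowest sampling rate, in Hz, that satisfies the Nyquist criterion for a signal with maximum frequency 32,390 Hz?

Minimum sample rate = 2 × 32,390 Hz = 64,780 Hz.

64,780 Hz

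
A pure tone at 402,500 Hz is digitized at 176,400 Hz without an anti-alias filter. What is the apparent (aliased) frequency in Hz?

49,700 Hz

Nyquist = 176,400/2 = 88,200 Hz; 402,500 Hz exceeds it.
Alias = |402,500 − 2×176,400| = |402,500 − 352,800| = 49,700 Hz.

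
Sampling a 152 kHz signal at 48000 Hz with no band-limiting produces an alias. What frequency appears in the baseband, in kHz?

8 kHz

Nyquist = 48,000/2 = 24,000 Hz; 152,000 Hz exceeds it.
Alias = |152,000 − 3×48,000| = |152,000 − 144,000| = 8,000 Hz = 8 kHz.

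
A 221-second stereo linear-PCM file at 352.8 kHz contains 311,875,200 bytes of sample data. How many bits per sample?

16 bits

Bytes per sample = 311,875,200 / (352,800 × 221 × 2) = 311,875,200 / 155,937,600 = 2.
Bit depth = 2 × 8 = 16 bits.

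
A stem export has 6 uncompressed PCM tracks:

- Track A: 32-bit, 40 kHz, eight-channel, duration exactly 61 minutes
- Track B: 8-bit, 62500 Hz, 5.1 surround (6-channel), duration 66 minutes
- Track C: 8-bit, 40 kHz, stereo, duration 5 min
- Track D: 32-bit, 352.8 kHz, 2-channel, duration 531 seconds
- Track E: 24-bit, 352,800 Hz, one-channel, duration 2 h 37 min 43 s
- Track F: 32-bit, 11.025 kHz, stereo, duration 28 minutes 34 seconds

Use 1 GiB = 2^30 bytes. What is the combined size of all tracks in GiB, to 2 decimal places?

Track A: exactly 61 minutes = 3,660 s; 40,000 × 3,660 × 4 × 8 = 4,684,800,000 bytes.
Track B: 66 minutes = 3,960 s; 62,500 × 3,960 × 1 × 6 = 1,485,000,000 bytes.
Track C: 5 min = 300 s; 40,000 × 300 × 1 × 2 = 24,000,000 bytes.
Track D: 352,800 × 531 × 4 × 2 = 1,498,694,400 bytes.
Track E: 2 h 37 min 43 s = 9,463 s; 352,800 × 9,463 × 3 × 1 = 10,015,639,200 bytes.
Track F: 28 minutes 34 seconds = 1,714 s; 11,025 × 1,714 × 4 × 2 = 151,174,800 bytes.
Total = 17,859,308,400 bytes = 16.63 GiB.

16.63 GiB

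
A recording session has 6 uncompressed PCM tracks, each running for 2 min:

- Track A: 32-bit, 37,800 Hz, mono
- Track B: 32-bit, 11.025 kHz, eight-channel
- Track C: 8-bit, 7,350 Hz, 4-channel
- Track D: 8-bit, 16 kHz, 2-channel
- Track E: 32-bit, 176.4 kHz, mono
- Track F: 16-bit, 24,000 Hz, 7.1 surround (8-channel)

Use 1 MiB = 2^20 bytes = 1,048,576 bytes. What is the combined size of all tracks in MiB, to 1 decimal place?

189.4 MiB

2 min = 120 s.
Track A: 37,800 × 120 × 4 × 1 = 18,144,000 bytes.
Track B: 11,025 × 120 × 4 × 8 = 42,336,000 bytes.
Track C: 7,350 × 120 × 1 × 4 = 3,528,000 bytes.
Track D: 16,000 × 120 × 1 × 2 = 3,840,000 bytes.
Track E: 176,400 × 120 × 4 × 1 = 84,672,000 bytes.
Track F: 24,000 × 120 × 2 × 8 = 46,080,000 bytes.
Total = 198,600,000 bytes = 189.4 MiB.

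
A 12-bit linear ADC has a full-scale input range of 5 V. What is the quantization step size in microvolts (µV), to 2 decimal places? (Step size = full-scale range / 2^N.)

1220.70 µV

5 V / 2^12 = 5 / 4,096 V = 1220.70 µV.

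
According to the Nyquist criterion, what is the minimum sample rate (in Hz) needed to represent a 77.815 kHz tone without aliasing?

Minimum sample rate = 2 × 77,815 Hz = 155,630 Hz.

155,630 Hz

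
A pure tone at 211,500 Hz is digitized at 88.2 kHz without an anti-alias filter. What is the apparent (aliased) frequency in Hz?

Nyquist = 88,200/2 = 44,100 Hz; 211,500 Hz exceeds it.
Alias = |211,500 − 2×88,200| = |211,500 − 176,400| = 35,100 Hz.

35,100 Hz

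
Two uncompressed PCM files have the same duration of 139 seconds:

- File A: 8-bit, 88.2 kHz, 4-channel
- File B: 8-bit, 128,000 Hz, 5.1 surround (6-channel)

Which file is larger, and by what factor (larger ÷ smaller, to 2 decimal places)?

File A: 88,200 × 1 × 4 = 352,800 bytes/s.
File B: 128,000 × 1 × 6 = 768,000 bytes/s.
File B is larger; ratio = 106,752,000 / 49,039,200 = 2.18.

File B, by a factor of 2.18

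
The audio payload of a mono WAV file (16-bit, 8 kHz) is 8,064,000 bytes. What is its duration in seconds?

Byte rate = 8,000 × 2 × 1 = 16,000 bytes/s.
Duration = 8,064,000 / 16,000 = 504 s.

504 seconds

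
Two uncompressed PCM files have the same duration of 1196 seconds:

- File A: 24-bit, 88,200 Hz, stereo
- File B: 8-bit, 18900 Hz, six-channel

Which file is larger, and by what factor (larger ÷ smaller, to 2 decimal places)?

File A, by a factor of 4.67

File A: 88,200 × 3 × 2 = 529,200 bytes/s.
File B: 18,900 × 1 × 6 = 113,400 bytes/s.
File A is larger; ratio = 632,923,200 / 135,626,400 = 4.67.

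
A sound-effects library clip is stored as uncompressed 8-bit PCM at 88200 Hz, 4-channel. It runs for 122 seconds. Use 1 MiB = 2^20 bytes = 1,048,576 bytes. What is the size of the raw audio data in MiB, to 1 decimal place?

Bytes = 88,200 samples/s × 122 s × 1 bytes/sample × 4 ch = 43,041,600 bytes.
43,041,600 / 1,048,576 = 41.0 MiB.

41.0 MiB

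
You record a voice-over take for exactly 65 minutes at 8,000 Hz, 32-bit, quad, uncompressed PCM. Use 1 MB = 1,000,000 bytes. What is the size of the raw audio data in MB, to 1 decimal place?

Duration = exactly 65 minutes = 3,900 s.
Bytes = 8,000 samples/s × 3,900 s × 4 bytes/sample × 4 ch = 499,200,000 bytes.
499,200,000 / 1,000,000 = 499.2 MB.

499.2 MB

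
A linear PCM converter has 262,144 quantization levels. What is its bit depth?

18 bits

log2(262,144) = 18.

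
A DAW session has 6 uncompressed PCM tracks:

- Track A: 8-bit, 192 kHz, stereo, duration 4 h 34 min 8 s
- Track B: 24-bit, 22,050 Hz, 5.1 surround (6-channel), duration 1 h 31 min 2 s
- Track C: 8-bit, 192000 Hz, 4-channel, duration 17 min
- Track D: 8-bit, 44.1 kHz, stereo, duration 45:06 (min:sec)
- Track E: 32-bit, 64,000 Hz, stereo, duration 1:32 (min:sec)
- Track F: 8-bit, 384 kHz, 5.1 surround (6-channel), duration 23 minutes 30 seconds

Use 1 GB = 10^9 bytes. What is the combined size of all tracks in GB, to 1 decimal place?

12.8 GB

Track A: 4 h 34 min 8 s = 16,448 s; 192,000 × 16,448 × 1 × 2 = 6,316,032,000 bytes.
Track B: 1 h 31 min 2 s = 5,462 s; 22,050 × 5,462 × 3 × 6 = 2,167,867,800 bytes.
Track C: 17 min = 1,020 s; 192,000 × 1,020 × 1 × 4 = 783,360,000 bytes.
Track D: 45:06 (min:sec) = 2,706 s; 44,100 × 2,706 × 1 × 2 = 238,669,200 bytes.
Track E: 1:32 (min:sec) = 92 s; 64,000 × 92 × 4 × 2 = 47,104,000 bytes.
Track F: 23 minutes 30 seconds = 1,410 s; 384,000 × 1,410 × 1 × 6 = 3,248,640,000 bytes.
Total = 12,801,673,000 bytes = 12.8 GB.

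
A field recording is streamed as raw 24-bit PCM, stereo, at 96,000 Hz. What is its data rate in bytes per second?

Bit rate = 96,000 × 24 × 2 = 4,608,000 bits/s.
4,608,000 / 8 = 576,000 bytes/s.

576,000 bytes/s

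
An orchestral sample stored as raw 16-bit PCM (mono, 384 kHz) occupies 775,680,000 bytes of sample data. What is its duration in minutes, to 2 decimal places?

Byte rate = 384,000 × 2 × 1 = 768,000 bytes/s.
Duration = 775,680,000 / 768,000 = 1,010 s.
1,010 s / 60 = 16.83 minutes.

16.83 minutes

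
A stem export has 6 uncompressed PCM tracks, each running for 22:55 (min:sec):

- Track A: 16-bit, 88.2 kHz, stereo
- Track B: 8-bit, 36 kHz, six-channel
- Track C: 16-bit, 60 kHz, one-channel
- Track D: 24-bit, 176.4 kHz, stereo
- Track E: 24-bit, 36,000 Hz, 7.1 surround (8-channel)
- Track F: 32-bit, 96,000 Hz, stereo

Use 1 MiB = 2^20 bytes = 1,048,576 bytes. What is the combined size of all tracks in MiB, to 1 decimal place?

22:55 (min:sec) = 1,375 s.
Track A: 88,200 × 1,375 × 2 × 2 = 485,100,000 bytes.
Track B: 36,000 × 1,375 × 1 × 6 = 297,000,000 bytes.
Track C: 60,000 × 1,375 × 2 × 1 = 165,000,000 bytes.
Track D: 176,400 × 1,375 × 3 × 2 = 1,455,300,000 bytes.
Track E: 36,000 × 1,375 × 3 × 8 = 1,188,000,000 bytes.
Track F: 96,000 × 1,375 × 4 × 2 = 1,056,000,000 bytes.
Total = 4,646,400,000 bytes = 4431.2 MiB.

4431.2 MiB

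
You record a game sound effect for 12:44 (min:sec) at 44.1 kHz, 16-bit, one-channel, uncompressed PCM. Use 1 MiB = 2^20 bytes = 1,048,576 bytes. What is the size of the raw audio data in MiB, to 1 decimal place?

Duration = 12:44 (min:sec) = 764 s.
Bytes = 44,100 samples/s × 764 s × 2 bytes/sample × 1 ch = 67,384,800 bytes.
67,384,800 / 1,048,576 = 64.3 MiB.

64.3 MiB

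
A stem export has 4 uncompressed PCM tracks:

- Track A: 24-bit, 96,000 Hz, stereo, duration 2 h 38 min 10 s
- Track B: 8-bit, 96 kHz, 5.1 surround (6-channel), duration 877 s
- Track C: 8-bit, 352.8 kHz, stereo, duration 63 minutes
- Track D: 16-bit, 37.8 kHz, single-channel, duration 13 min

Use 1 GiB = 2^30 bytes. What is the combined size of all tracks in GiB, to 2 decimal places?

Track A: 2 h 38 min 10 s = 9,490 s; 96,000 × 9,490 × 3 × 2 = 5,466,240,000 bytes.
Track B: 96,000 × 877 × 1 × 6 = 505,152,000 bytes.
Track C: 63 minutes = 3,780 s; 352,800 × 3,780 × 1 × 2 = 2,667,168,000 bytes.
Track D: 13 min = 780 s; 37,800 × 780 × 2 × 1 = 58,968,000 bytes.
Total = 8,697,528,000 bytes = 8.10 GiB.

8.10 GiB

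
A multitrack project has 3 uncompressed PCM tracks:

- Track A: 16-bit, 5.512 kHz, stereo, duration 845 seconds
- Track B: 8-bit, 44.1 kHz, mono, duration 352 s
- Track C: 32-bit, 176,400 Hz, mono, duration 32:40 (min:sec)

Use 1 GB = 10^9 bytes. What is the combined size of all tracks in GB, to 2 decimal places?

Track A: 5,512 × 845 × 2 × 2 = 18,630,560 bytes.
Track B: 44,100 × 352 × 1 × 1 = 15,523,200 bytes.
Track C: 32:40 (min:sec) = 1,960 s; 176,400 × 1,960 × 4 × 1 = 1,382,976,000 bytes.
Total = 1,417,129,760 bytes = 1.42 GB.

1.42 GB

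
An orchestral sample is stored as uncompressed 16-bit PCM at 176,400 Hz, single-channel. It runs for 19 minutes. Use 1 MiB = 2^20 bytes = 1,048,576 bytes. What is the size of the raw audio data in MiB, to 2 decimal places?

383.56 MiB

Duration = 19 minutes = 1,140 s.
Bytes = 176,400 samples/s × 1,140 s × 2 bytes/sample × 1 ch = 402,192,000 bytes.
402,192,000 / 1,048,576 = 383.56 MiB.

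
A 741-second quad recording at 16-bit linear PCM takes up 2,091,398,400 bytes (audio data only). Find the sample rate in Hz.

Bytes = sample_rate × seconds × bytes_per_sample × channels.
sample_rate = 2,091,398,400 / (741 × 2 × 4) = 2,091,398,400 / 5,928 = 352,800 Hz.

352,800 Hz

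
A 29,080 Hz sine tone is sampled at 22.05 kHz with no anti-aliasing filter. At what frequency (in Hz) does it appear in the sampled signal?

Nyquist = 22,050/2 = 11,025 Hz; 29,080 Hz exceeds it.
Alias = |29,080 − 1×22,050| = |29,080 − 22,050| = 7,030 Hz.

7,030 Hz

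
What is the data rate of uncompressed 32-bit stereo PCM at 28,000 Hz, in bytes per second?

224,000 bytes/s

Bit rate = 28,000 × 32 × 2 = 1,792,000 bits/s.
1,792,000 / 8 = 224,000 bytes/s.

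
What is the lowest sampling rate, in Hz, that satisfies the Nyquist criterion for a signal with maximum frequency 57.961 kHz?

Minimum sample rate = 2 × 57,961 Hz = 115,922 Hz.

115,922 Hz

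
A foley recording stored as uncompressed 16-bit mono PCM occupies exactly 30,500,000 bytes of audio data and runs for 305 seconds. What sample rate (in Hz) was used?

50,000 Hz

Bytes = sample_rate × seconds × bytes_per_sample × channels.
sample_rate = 30,500,000 / (305 × 2 × 1) = 30,500,000 / 610 = 50,000 Hz.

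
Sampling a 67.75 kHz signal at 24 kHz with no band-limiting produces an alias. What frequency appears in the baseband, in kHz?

Nyquist = 24,000/2 = 12,000 Hz; 67,750 Hz exceeds it.
Alias = |67,750 − 3×24,000| = |67,750 − 72,000| = 4,250 Hz = 4.25 kHz.

4.25 kHz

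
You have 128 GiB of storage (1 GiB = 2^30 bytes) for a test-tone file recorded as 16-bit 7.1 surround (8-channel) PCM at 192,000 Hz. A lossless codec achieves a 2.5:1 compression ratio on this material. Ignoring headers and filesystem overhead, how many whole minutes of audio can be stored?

Uncompressed byte rate = 192,000 × 2 × 8 = 3,072,000 bytes/s.
After 2.5:1 compression, effective rate ≈ 1228800 bytes/s.
Capacity = 128 × 1,073,741,824 = 137,438,953,472 bytes.
137,438,953,472 / effective rate ≈ 111848.11 s → 1,864 minutes.

1,864 minutes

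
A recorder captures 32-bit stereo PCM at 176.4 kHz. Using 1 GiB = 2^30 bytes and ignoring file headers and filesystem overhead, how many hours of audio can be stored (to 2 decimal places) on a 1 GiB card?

0.21 hours

Uncompressed byte rate = 176,400 × 4 × 2 = 1,411,200 bytes/s.
Capacity = 1 × 1,073,741,824 = 1,073,741,824 bytes.
1,073,741,824 / 1,411,200 ≈ 760.87 s → 0.21 hours.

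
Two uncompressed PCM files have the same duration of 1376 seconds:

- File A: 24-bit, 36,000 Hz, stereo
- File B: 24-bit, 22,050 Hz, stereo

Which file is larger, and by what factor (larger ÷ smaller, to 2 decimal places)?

File A, by a factor of 1.63

File A: 36,000 × 3 × 2 = 216,000 bytes/s.
File B: 22,050 × 3 × 2 = 132,300 bytes/s.
File A is larger; ratio = 297,216,000 / 182,044,800 = 1.63.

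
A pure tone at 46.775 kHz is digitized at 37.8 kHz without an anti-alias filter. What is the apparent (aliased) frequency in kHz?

Nyquist = 37,800/2 = 18,900 Hz; 46,775 Hz exceeds it.
Alias = |46,775 − 1×37,800| = |46,775 − 37,800| = 8,975 Hz = 8.975 kHz.

8.975 kHz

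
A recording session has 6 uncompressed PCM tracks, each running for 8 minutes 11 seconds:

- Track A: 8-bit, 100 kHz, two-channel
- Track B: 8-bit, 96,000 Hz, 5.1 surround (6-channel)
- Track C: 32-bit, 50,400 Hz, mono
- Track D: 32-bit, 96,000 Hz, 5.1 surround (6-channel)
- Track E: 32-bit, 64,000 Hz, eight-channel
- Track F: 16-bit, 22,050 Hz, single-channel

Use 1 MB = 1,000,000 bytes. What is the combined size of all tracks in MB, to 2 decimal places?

2638.49 MB

8 minutes 11 seconds = 491 s.
Track A: 100,000 × 491 × 1 × 2 = 98,200,000 bytes.
Track B: 96,000 × 491 × 1 × 6 = 282,816,000 bytes.
Track C: 50,400 × 491 × 4 × 1 = 98,985,600 bytes.
Track D: 96,000 × 491 × 4 × 6 = 1,131,264,000 bytes.
Track E: 64,000 × 491 × 4 × 8 = 1,005,568,000 bytes.
Track F: 22,050 × 491 × 2 × 1 = 21,653,100 bytes.
Total = 2,638,486,700 bytes = 2638.49 MB.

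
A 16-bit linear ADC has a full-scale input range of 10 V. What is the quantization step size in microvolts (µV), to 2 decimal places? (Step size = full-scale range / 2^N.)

152.59 µV

10 V / 2^16 = 10 / 65,536 V = 152.59 µV.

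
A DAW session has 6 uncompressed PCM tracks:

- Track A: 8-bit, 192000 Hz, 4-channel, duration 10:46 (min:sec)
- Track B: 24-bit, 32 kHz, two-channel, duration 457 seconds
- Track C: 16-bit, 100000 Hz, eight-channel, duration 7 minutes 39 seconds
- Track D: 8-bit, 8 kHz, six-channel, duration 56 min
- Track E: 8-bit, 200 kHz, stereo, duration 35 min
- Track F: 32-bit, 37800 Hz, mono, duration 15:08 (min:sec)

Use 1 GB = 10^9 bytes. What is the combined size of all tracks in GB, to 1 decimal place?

Track A: 10:46 (min:sec) = 646 s; 192,000 × 646 × 1 × 4 = 496,128,000 bytes.
Track B: 32,000 × 457 × 3 × 2 = 87,744,000 bytes.
Track C: 7 minutes 39 seconds = 459 s; 100,000 × 459 × 2 × 8 = 734,400,000 bytes.
Track D: 56 min = 3,360 s; 8,000 × 3,360 × 1 × 6 = 161,280,000 bytes.
Track E: 35 min = 2,100 s; 200,000 × 2,100 × 1 × 2 = 840,000,000 bytes.
Track F: 15:08 (min:sec) = 908 s; 37,800 × 908 × 4 × 1 = 137,289,600 bytes.
Total = 2,456,841,600 bytes = 2.5 GB.

2.5 GB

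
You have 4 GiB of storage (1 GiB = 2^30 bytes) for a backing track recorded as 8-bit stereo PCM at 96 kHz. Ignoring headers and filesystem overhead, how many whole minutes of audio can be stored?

372 minutes

Uncompressed byte rate = 96,000 × 1 × 2 = 192,000 bytes/s.
Capacity = 4 × 1,073,741,824 = 4,294,967,296 bytes.
4,294,967,296 / 192,000 ≈ 22369.62 s → 372 minutes.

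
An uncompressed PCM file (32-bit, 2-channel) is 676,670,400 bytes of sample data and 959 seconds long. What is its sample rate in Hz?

Bytes = sample_rate × seconds × bytes_per_sample × channels.
sample_rate = 676,670,400 / (959 × 4 × 2) = 676,670,400 / 7,672 = 88,200 Hz.

88,200 Hz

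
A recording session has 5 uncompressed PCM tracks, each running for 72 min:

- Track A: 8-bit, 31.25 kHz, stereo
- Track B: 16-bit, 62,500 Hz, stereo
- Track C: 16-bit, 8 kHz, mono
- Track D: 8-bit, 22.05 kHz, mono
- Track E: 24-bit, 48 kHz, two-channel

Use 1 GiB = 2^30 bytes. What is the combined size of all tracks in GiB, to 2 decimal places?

72 min = 4,320 s.
Track A: 31,250 × 4,320 × 1 × 2 = 270,000,000 bytes.
Track B: 62,500 × 4,320 × 2 × 2 = 1,080,000,000 bytes.
Track C: 8,000 × 4,320 × 2 × 1 = 69,120,000 bytes.
Track D: 22,050 × 4,320 × 1 × 1 = 95,256,000 bytes.
Track E: 48,000 × 4,320 × 3 × 2 = 1,244,160,000 bytes.
Total = 2,758,536,000 bytes = 2.57 GiB.

2.57 GiB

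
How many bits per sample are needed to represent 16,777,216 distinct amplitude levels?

24 bits

log2(16,777,216) = 24.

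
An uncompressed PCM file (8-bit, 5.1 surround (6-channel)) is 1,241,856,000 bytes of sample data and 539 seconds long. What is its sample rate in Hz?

384,000 Hz

Bytes = sample_rate × seconds × bytes_per_sample × channels.
sample_rate = 1,241,856,000 / (539 × 1 × 6) = 1,241,856,000 / 3,234 = 384,000 Hz.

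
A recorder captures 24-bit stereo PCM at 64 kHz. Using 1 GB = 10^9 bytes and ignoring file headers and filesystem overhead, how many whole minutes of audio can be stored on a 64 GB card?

2,777 minutes

Uncompressed byte rate = 64,000 × 3 × 2 = 384,000 bytes/s.
Capacity = 64 × 1,000,000,000 = 64,000,000,000 bytes.
64,000,000,000 / 384,000 ≈ 166666.67 s → 2,777 minutes.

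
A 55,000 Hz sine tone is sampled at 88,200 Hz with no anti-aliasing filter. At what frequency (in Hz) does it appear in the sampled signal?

Nyquist = 88,200/2 = 44,100 Hz; 55,000 Hz exceeds it.
Alias = |55,000 − 1×88,200| = |55,000 − 88,200| = 33,200 Hz.

33,200 Hz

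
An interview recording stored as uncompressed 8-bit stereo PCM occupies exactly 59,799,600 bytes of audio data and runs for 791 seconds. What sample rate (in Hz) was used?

37,800 Hz

Bytes = sample_rate × seconds × bytes_per_sample × channels.
sample_rate = 59,799,600 / (791 × 1 × 2) = 59,799,600 / 1,582 = 37,800 Hz.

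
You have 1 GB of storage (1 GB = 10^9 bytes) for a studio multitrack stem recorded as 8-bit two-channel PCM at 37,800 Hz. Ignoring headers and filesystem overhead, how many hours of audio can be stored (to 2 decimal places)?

3.67 hours

Uncompressed byte rate = 37,800 × 1 × 2 = 75,600 bytes/s.
Capacity = 1 × 1,000,000,000 = 1,000,000,000 bytes.
1,000,000,000 / 75,600 ≈ 13227.51 s → 3.67 hours.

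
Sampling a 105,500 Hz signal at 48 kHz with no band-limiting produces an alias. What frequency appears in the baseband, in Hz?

9,500 Hz

Nyquist = 48,000/2 = 24,000 Hz; 105,500 Hz exceeds it.
Alias = |105,500 − 2×48,000| = |105,500 − 96,000| = 9,500 Hz.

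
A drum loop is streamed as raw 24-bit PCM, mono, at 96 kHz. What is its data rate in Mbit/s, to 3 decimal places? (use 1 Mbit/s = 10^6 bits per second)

Bit rate = 96,000 × 24 × 1 = 2,304,000 bits/s.
= 2.304 Mbit/s.

2.304 Mbit/s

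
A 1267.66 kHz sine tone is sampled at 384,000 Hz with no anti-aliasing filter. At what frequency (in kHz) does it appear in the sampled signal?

115.66 kHz

Nyquist = 384,000/2 = 192,000 Hz; 1,267,660 Hz exceeds it.
Alias = |1,267,660 − 3×384,000| = |1,267,660 − 1,152,000| = 115,660 Hz = 115.66 kHz.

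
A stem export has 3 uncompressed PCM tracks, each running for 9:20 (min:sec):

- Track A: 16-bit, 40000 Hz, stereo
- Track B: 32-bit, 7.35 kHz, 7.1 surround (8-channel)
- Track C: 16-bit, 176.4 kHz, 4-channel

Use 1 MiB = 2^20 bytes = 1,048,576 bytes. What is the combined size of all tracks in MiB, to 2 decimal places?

9:20 (min:sec) = 560 s.
Track A: 40,000 × 560 × 2 × 2 = 89,600,000 bytes.
Track B: 7,350 × 560 × 4 × 8 = 131,712,000 bytes.
Track C: 176,400 × 560 × 2 × 4 = 790,272,000 bytes.
Total = 1,011,584,000 bytes = 964.72 MiB.

964.72 MiB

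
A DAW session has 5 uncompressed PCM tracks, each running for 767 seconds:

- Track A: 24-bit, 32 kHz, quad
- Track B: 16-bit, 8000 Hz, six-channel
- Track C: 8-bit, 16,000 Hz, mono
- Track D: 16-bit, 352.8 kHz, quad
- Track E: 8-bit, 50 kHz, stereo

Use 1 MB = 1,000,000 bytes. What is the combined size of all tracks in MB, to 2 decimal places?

Track A: 32,000 × 767 × 3 × 4 = 294,528,000 bytes.
Track B: 8,000 × 767 × 2 × 6 = 73,632,000 bytes.
Track C: 16,000 × 767 × 1 × 1 = 12,272,000 bytes.
Track D: 352,800 × 767 × 2 × 4 = 2,164,780,800 bytes.
Track E: 50,000 × 767 × 1 × 2 = 76,700,000 bytes.
Total = 2,621,912,800 bytes = 2621.91 MB.

2621.91 MB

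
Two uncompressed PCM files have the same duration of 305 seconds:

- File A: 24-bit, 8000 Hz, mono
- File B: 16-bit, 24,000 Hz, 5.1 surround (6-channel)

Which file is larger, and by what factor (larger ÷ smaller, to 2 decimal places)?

File B, by a factor of 12.00

File A: 8,000 × 3 × 1 = 24,000 bytes/s.
File B: 24,000 × 2 × 6 = 288,000 bytes/s.
File B is larger; ratio = 87,840,000 / 7,320,000 = 12.00.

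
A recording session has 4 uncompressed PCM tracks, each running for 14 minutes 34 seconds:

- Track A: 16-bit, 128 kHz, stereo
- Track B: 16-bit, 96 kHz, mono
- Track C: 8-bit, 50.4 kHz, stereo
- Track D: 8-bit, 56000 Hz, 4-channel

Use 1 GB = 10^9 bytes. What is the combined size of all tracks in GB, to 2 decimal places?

0.90 GB

14 minutes 34 seconds = 874 s.
Track A: 128,000 × 874 × 2 × 2 = 447,488,000 bytes.
Track B: 96,000 × 874 × 2 × 1 = 167,808,000 bytes.
Track C: 50,400 × 874 × 1 × 2 = 88,099,200 bytes.
Track D: 56,000 × 874 × 1 × 4 = 195,776,000 bytes.
Total = 899,171,200 bytes = 0.90 GB.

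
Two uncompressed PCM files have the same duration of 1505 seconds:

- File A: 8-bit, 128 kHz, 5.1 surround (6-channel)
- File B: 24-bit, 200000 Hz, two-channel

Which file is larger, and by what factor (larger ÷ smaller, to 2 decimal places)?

File B, by a factor of 1.56

File A: 128,000 × 1 × 6 = 768,000 bytes/s.
File B: 200,000 × 3 × 2 = 1,200,000 bytes/s.
File B is larger; ratio = 1,806,000,000 / 1,155,840,000 = 1.56.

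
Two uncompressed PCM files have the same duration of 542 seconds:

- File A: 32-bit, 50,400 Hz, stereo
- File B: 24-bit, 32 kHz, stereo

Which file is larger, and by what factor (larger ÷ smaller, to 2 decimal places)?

File A: 50,400 × 4 × 2 = 403,200 bytes/s.
File B: 32,000 × 3 × 2 = 192,000 bytes/s.
File A is larger; ratio = 218,534,400 / 104,064,000 = 2.10.

File A, by a factor of 2.10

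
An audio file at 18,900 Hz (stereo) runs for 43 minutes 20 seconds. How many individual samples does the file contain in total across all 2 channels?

43 minutes 20 seconds = 2,600 s.
18,900 × 2,600 s × 2 ch = 98,280,000 samples.

98,280,000 samples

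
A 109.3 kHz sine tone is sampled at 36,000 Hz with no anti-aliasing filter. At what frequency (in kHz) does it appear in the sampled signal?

Nyquist = 36,000/2 = 18,000 Hz; 109,300 Hz exceeds it.
Alias = |109,300 − 3×36,000| = |109,300 − 108,000| = 1,300 Hz = 1.3 kHz.

1.3 kHz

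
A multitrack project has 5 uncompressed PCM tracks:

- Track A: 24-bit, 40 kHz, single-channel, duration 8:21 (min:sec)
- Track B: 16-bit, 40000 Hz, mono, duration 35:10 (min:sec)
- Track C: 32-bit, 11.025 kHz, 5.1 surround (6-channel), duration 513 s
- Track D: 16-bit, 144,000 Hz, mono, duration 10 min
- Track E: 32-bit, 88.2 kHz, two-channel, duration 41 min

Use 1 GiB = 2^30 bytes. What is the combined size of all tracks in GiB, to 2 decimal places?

2.12 GiB

Track A: 8:21 (min:sec) = 501 s; 40,000 × 501 × 3 × 1 = 60,120,000 bytes.
Track B: 35:10 (min:sec) = 2,110 s; 40,000 × 2,110 × 2 × 1 = 168,800,000 bytes.
Track C: 11,025 × 513 × 4 × 6 = 135,739,800 bytes.
Track D: 10 min = 600 s; 144,000 × 600 × 2 × 1 = 172,800,000 bytes.
Track E: 41 min = 2,460 s; 88,200 × 2,460 × 4 × 2 = 1,735,776,000 bytes.
Total = 2,273,235,800 bytes = 2.12 GiB.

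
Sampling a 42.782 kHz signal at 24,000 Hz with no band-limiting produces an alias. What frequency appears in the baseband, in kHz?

Nyquist = 24,000/2 = 12,000 Hz; 42,782 Hz exceeds it.
Alias = |42,782 − 2×24,000| = |42,782 − 48,000| = 5,218 Hz = 5.218 kHz.

5.218 kHz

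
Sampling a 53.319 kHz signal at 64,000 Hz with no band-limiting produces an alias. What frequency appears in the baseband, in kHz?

10.681 kHz

Nyquist = 64,000/2 = 32,000 Hz; 53,319 Hz exceeds it.
Alias = |53,319 − 1×64,000| = |53,319 − 64,000| = 10,681 Hz = 10.681 kHz.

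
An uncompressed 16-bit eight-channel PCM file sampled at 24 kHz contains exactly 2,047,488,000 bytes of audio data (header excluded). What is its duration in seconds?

5,332 seconds

Byte rate = 24,000 × 2 × 8 = 384,000 bytes/s.
Duration = 2,047,488,000 / 384,000 = 5,332 s.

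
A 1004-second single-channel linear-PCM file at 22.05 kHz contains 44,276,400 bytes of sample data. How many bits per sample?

Bytes per sample = 44,276,400 / (22,050 × 1,004 × 1) = 44,276,400 / 22,138,200 = 2.
Bit depth = 2 × 8 = 16 bits.

16 bits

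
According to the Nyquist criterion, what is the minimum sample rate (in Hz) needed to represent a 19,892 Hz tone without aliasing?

Minimum sample rate = 2 × 19,892 Hz = 39,784 Hz.

39,784 Hz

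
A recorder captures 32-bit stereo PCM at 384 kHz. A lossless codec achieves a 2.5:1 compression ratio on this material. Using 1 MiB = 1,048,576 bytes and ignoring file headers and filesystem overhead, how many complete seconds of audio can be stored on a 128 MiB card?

109 seconds

Uncompressed byte rate = 384,000 × 4 × 2 = 3,072,000 bytes/s.
After 2.5:1 compression, effective rate ≈ 1228800 bytes/s.
Capacity = 128 × 1,048,576 = 134,217,728 bytes.
134,217,728 / effective rate ≈ 109.23 s → 109 seconds.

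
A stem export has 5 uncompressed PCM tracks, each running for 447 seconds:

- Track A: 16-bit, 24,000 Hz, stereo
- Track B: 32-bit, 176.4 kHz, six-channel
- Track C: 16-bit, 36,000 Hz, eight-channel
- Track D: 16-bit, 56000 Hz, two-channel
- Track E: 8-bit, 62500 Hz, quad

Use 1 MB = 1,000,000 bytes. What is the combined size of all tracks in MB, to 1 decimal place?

Track A: 24,000 × 447 × 2 × 2 = 42,912,000 bytes.
Track B: 176,400 × 447 × 4 × 6 = 1,892,419,200 bytes.
Track C: 36,000 × 447 × 2 × 8 = 257,472,000 bytes.
Track D: 56,000 × 447 × 2 × 2 = 100,128,000 bytes.
Track E: 62,500 × 447 × 1 × 4 = 111,750,000 bytes.
Total = 2,404,681,200 bytes = 2404.7 MB.

2404.7 MB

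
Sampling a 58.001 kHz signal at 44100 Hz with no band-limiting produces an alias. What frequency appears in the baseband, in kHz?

13.901 kHz

Nyquist = 44,100/2 = 22,050 Hz; 58,001 Hz exceeds it.
Alias = |58,001 − 1×44,100| = |58,001 − 44,100| = 13,901 Hz = 13.901 kHz.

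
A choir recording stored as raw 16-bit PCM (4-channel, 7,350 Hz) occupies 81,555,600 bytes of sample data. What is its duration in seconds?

Byte rate = 7,350 × 2 × 4 = 58,800 bytes/s.
Duration = 81,555,600 / 58,800 = 1,387 s.

1,387 seconds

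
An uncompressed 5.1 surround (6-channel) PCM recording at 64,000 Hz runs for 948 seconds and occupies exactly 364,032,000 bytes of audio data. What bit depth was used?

Bytes per sample = 364,032,000 / (64,000 × 948 × 6) = 364,032,000 / 364,032,000 = 1.
Bit depth = 1 × 8 = 8 bits.

8 bits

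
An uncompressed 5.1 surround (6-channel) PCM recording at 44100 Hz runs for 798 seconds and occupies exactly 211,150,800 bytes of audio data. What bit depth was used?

Bytes per sample = 211,150,800 / (44,100 × 798 × 6) = 211,150,800 / 211,150,800 = 1.
Bit depth = 1 × 8 = 8 bits.

8 bits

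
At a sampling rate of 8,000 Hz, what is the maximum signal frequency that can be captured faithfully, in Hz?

4,000 Hz

Nyquist frequency = sample rate / 2 = 8,000 / 2 = 4,000 Hz.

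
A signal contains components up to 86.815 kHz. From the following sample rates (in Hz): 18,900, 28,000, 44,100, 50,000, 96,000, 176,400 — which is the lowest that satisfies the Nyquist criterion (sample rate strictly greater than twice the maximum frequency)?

176,400 Hz

Need sample rate > 2 × 86,815 = 173,630 Hz.
Lowest listed rate above 173,630 Hz is 176,400 Hz.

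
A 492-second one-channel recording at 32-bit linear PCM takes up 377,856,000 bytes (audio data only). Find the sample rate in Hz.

Bytes = sample_rate × seconds × bytes_per_sample × channels.
sample_rate = 377,856,000 / (492 × 4 × 1) = 377,856,000 / 1,968 = 192,000 Hz.

192,000 Hz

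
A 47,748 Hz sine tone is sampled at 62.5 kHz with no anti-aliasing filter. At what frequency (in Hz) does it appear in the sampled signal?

Nyquist = 62,500/2 = 31,250 Hz; 47,748 Hz exceeds it.
Alias = |47,748 − 1×62,500| = |47,748 − 62,500| = 14,752 Hz.

14,752 Hz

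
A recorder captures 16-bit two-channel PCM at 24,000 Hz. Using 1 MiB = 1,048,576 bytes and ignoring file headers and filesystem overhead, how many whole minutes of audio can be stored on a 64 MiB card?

11 minutes

Uncompressed byte rate = 24,000 × 2 × 2 = 96,000 bytes/s.
Capacity = 64 × 1,048,576 = 67,108,864 bytes.
67,108,864 / 96,000 ≈ 699.05 s → 11 minutes.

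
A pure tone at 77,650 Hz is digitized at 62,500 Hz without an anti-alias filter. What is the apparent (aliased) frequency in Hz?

Nyquist = 62,500/2 = 31,250 Hz; 77,650 Hz exceeds it.
Alias = |77,650 − 1×62,500| = |77,650 − 62,500| = 15,150 Hz.

15,150 Hz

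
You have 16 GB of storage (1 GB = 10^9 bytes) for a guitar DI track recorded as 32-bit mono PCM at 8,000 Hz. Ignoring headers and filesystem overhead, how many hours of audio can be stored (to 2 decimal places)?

138.89 hours

Uncompressed byte rate = 8,000 × 4 × 1 = 32,000 bytes/s.
Capacity = 16 × 1,000,000,000 = 16,000,000,000 bytes.
16,000,000,000 / 32,000 ≈ 500000 s → 138.89 hours.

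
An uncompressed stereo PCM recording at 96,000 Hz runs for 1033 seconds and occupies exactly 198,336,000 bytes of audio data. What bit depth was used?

Bytes per sample = 198,336,000 / (96,000 × 1,033 × 2) = 198,336,000 / 198,336,000 = 1.
Bit depth = 1 × 8 = 8 bits.

8 bits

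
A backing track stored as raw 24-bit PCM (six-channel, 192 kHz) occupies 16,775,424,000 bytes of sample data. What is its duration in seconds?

4,854 seconds

Byte rate = 192,000 × 3 × 6 = 3,456,000 bytes/s.
Duration = 16,775,424,000 / 3,456,000 = 4,854 s.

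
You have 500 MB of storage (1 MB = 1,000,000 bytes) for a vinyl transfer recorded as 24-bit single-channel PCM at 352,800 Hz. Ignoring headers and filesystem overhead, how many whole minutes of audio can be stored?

Uncompressed byte rate = 352,800 × 3 × 1 = 1,058,400 bytes/s.
Capacity = 500 × 1,000,000 = 500,000,000 bytes.
500,000,000 / 1,058,400 ≈ 472.41 s → 7 minutes.

7 minutes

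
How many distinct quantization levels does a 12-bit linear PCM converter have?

2^12 = 4,096.

4,096 levels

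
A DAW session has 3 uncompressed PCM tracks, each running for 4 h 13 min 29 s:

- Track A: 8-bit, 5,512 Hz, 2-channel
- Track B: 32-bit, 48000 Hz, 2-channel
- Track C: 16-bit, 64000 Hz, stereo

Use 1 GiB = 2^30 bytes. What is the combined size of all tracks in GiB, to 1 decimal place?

4 h 13 min 29 s = 15,209 s.
Track A: 5,512 × 15,209 × 1 × 2 = 167,664,016 bytes.
Track B: 48,000 × 15,209 × 4 × 2 = 5,840,256,000 bytes.
Track C: 64,000 × 15,209 × 2 × 2 = 3,893,504,000 bytes.
Total = 9,901,424,016 bytes = 9.2 GiB.

9.2 GiB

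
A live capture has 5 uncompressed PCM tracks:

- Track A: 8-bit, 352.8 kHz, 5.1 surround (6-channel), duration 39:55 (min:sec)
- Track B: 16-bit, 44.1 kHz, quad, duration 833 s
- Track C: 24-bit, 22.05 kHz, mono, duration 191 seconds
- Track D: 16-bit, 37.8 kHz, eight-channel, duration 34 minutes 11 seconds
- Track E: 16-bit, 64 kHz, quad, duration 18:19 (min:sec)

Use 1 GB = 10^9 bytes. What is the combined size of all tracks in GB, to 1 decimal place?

Track A: 39:55 (min:sec) = 2,395 s; 352,800 × 2,395 × 1 × 6 = 5,069,736,000 bytes.
Track B: 44,100 × 833 × 2 × 4 = 293,882,400 bytes.
Track C: 22,050 × 191 × 3 × 1 = 12,634,650 bytes.
Track D: 34 minutes 11 seconds = 2,051 s; 37,800 × 2,051 × 2 × 8 = 1,240,444,800 bytes.
Track E: 18:19 (min:sec) = 1,099 s; 64,000 × 1,099 × 2 × 4 = 562,688,000 bytes.
Total = 7,179,385,850 bytes = 7.2 GB.

7.2 GB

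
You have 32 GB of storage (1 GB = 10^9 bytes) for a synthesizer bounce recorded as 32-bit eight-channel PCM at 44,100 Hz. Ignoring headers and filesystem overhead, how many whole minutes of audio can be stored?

Uncompressed byte rate = 44,100 × 4 × 8 = 1,411,200 bytes/s.
Capacity = 32 × 1,000,000,000 = 32,000,000,000 bytes.
32,000,000,000 / 1,411,200 ≈ 22675.74 s → 377 minutes.

377 minutes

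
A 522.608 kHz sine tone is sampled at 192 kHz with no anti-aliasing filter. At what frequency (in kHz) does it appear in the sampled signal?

Nyquist = 192,000/2 = 96,000 Hz; 522,608 Hz exceeds it.
Alias = |522,608 − 3×192,000| = |522,608 − 576,000| = 53,392 Hz = 53.392 kHz.

53.392 kHz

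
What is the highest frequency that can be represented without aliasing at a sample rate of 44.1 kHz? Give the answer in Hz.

Nyquist frequency = sample rate / 2 = 44,100 / 2 = 22,050 Hz.

22,050 Hz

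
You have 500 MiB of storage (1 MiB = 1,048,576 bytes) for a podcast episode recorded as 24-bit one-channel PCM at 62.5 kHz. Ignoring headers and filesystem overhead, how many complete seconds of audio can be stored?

2,796 seconds

Uncompressed byte rate = 62,500 × 3 × 1 = 187,500 bytes/s.
Capacity = 500 × 1,048,576 = 524,288,000 bytes.
524,288,000 / 187,500 ≈ 2796.2 s → 2,796 seconds.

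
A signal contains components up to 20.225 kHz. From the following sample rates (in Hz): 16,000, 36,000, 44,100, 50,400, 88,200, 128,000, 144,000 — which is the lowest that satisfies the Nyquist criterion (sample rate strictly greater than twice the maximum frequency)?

Need sample rate > 2 × 20,225 = 40,450 Hz.
Lowest listed rate above 40,450 Hz is 44,100 Hz.

44,100 Hz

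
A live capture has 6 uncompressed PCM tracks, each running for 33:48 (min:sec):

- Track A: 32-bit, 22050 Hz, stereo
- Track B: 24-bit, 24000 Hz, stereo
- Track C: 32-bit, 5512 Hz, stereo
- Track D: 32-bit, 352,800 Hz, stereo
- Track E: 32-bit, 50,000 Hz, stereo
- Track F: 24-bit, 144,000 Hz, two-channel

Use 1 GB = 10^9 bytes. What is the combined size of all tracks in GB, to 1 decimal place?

9.0 GB

33:48 (min:sec) = 2,028 s.
Track A: 22,050 × 2,028 × 4 × 2 = 357,739,200 bytes.
Track B: 24,000 × 2,028 × 3 × 2 = 292,032,000 bytes.
Track C: 5,512 × 2,028 × 4 × 2 = 89,426,688 bytes.
Track D: 352,800 × 2,028 × 4 × 2 = 5,723,827,200 bytes.
Track E: 50,000 × 2,028 × 4 × 2 = 811,200,000 bytes.
Track F: 144,000 × 2,028 × 3 × 2 = 1,752,192,000 bytes.
Total = 9,026,417,088 bytes = 9.0 GB.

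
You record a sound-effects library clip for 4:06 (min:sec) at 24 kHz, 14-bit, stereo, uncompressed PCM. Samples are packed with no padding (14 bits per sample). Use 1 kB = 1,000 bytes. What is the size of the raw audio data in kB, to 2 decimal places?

20664.00 kB

Duration = 4:06 (min:sec) = 246 s.
Bits = 24,000 × 246 × 14 × 2 = 165,312,000 bits = 20,664,000 bytes.
20,664,000 / 1,000 = 20664.00 kB.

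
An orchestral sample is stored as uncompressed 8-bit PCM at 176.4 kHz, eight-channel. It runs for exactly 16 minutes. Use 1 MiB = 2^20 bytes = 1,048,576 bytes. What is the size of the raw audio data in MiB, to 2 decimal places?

Duration = exactly 16 minutes = 960 s.
Bytes = 176,400 samples/s × 960 s × 1 bytes/sample × 8 ch = 1,354,752,000 bytes.
1,354,752,000 / 1,048,576 = 1291.99 MiB.

1291.99 MiB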